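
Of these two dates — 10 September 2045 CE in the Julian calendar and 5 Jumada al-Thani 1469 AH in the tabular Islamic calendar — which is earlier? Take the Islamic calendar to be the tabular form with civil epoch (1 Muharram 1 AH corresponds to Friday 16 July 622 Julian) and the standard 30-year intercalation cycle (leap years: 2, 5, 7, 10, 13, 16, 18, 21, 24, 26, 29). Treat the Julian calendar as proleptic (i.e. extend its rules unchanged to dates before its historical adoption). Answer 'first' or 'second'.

First date → JDN 2468247; second date → JDN 2468802.
JDN 2468247 < JDN 2468802, so the first date is earlier.

first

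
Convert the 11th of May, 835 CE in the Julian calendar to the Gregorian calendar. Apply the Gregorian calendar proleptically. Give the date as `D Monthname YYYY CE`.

15 May 835 CE

For dates in this range the Gregorian date is 4 days ahead of the Julian.
11 May 835 Julian + 4 days → 15 May 835 Gregorian.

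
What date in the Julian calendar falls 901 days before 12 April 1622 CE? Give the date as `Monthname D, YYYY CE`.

Counting 901 days back from JDN 2313595 reaches JDN 2312694, which is October 24, 1619 CE.

October 24, 1619 CE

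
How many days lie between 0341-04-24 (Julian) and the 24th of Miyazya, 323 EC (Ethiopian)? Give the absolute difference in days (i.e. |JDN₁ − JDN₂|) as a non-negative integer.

3658

First date → JDN 1845722; second date → JDN 1842064.
The interval is |1845722 − 1842064| = 3658 days.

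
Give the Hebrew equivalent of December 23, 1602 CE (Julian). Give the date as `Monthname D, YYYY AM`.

Tevet 19, 5363 AM

Julian Day Number of the source date = 2306545.
Converting JDN 2306545 to the Hebrew calendar gives 19 Tevet 5363 AM.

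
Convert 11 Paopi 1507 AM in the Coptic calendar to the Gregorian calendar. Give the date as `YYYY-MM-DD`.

1790-10-19

Julian Day Number of the source date = 2375136.
Converting JDN 2375136 to the Gregorian calendar gives 19 October 1790 CE.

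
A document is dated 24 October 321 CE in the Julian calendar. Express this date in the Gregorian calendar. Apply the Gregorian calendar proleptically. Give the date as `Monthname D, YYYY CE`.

For dates in this range the Gregorian date is 1 day ahead of the Julian.
24 October 321 Julian + 1 day → 25 October 321 Gregorian.

October 25, 321 CE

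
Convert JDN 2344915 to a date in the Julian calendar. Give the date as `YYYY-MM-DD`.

1708-01-11

JDN 2344915 is 22 January 1708 in the Gregorian calendar.
In the Julian calendar that day is 1708-01-11.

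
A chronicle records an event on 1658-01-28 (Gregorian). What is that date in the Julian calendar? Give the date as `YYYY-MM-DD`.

1658-01-18

For dates in this range the Gregorian date is 10 days ahead of the Julian.
28 January 1658 Gregorian − 10 days → 18 January 1658 Julian.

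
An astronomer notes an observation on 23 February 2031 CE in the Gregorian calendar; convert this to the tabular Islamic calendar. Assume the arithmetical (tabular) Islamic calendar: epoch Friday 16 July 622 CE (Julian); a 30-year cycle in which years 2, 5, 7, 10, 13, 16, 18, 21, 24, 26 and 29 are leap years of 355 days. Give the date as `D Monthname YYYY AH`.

Julian Day Number of the source date = 2462921.
Converting JDN 2462921 to the tabular Islamic calendar gives 1 Dhu al-Qa'dah 1452 AH.

1 Dhu al-Qa'dah 1452 AH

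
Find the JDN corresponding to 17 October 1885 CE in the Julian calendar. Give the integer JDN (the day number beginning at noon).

Equivalently 29 October 1885 (Gregorian).
JDN 2451545 is 1 January 2000 CE (Gregorian); the target day is −41701 days from there, so JDN = 2409844.

2409844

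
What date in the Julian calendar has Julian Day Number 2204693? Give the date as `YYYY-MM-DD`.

JDN 2204693 is 22 February 1324 in the proleptic Gregorian calendar.
In the Julian calendar that day is 1324-02-14.

1324-02-14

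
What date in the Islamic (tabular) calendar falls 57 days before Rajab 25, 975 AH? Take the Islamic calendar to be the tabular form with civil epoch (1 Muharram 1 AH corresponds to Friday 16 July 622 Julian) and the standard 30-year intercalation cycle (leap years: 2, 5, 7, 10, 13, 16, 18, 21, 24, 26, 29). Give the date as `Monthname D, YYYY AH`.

Jumada al-Awwal 27, 975 AH

The starting date is JDN 2293794; 2293794 − 57 = 2293737.
JDN 2293737 corresponds to Jumada al-Awwal 27, 975 AH.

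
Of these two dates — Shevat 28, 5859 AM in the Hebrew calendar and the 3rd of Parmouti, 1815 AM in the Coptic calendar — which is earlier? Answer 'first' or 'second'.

first

First date → JDN 2487753; second date → JDN 2487805.
JDN 2487753 < JDN 2487805, so the first date is earlier.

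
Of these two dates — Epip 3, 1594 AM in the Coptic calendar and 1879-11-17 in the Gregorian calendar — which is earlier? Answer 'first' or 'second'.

Converting both to JDN: 2407175 vs 2407671; the smaller is the first.

first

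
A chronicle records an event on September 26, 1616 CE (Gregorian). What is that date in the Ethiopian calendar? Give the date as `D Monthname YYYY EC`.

19 Meskerem 1609 EC

Julian Day Number of the source date = 2311561.
Converting JDN 2311561 to the Ethiopian calendar gives 19 Meskerem 1609 EC.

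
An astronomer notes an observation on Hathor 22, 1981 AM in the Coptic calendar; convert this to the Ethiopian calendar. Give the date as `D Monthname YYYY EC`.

22 Hidar 2257 EC

The source date corresponds to 3 December 2264 in the Gregorian calendar (JDN 2548306).
That day falls on 22 Hidar 2257 EC in the Ethiopian calendar.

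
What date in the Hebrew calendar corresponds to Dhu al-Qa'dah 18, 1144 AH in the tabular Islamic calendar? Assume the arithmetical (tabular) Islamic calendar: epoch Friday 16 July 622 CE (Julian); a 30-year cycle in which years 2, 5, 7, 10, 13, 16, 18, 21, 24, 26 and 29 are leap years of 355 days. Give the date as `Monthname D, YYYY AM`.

Iyar 18, 5492 AM

Both dates share Julian Day Number 2353793; in the Hebrew calendar that is 18 Iyar 5492 AM.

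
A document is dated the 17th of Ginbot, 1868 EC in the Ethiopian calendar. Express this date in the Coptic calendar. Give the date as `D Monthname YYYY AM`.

Julian Day Number of the source date = 2406399.
Converting JDN 2406399 to the Coptic calendar gives 17 Pashons 1592 AM.

17 Pashons 1592 AM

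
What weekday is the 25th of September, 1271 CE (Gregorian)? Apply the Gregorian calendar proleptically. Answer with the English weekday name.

Friday

2185551 ≡ 4 (mod 7); counting from Monday = 0 gives Friday.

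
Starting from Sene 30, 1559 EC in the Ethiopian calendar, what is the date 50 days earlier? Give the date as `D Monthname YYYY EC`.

10 Ginbot 1559 EC

JDN of Sene 30, 1559 EC = 2293579.
2293579 − 50 = 2293529.
JDN 2293529 in the Ethiopian calendar is 10 Ginbot 1559 EC.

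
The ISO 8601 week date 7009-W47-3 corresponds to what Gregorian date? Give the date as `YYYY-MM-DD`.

7009-11-22

ISO week 1 of 7009 is the week containing the first Thursday of 7009.
Week 47, day 3 (Wednesday) lands on 7009-11-22.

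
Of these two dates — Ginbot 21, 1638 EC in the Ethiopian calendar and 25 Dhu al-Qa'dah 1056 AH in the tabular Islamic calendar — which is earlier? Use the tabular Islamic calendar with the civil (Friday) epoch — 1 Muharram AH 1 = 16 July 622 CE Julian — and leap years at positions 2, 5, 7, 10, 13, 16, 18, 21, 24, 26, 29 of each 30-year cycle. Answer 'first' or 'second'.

first

The two dates have Julian Day Numbers 2322395 and 2322616 respectively.
Since 2322395 < 2322616, the first date comes first.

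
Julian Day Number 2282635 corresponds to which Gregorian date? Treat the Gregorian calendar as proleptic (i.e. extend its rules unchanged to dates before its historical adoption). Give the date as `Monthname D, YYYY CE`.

Counting from JDN 2299161 = 15 Oct 1582 gives an offset of -16526 days.

July 17, 1537 CE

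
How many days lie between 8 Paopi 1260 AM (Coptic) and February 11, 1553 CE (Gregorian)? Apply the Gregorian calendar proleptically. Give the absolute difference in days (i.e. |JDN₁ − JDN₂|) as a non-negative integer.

3406

JDN of the first date = 2284917.
JDN of the second date = 2288323.
|2288323 − 2284917| = 3406.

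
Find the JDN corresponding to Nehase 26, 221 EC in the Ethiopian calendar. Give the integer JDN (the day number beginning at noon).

Equivalently 19 August 229 (proleptic Gregorian).
JDN 2451545 is 1 January 2000 CE (Gregorian); the target day is −646614 days from there, so JDN = 1804931.

1804931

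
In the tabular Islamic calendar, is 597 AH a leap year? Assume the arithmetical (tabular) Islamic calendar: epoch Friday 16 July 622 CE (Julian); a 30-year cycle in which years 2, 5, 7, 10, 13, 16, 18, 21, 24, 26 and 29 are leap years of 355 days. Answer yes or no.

no

Year 597 AH is year 27 of its 30-year cycle; leap positions are 2, 5, 7, 10, 13, 16, 18, 21, 24, 26, 29, so it is a common year (354 days).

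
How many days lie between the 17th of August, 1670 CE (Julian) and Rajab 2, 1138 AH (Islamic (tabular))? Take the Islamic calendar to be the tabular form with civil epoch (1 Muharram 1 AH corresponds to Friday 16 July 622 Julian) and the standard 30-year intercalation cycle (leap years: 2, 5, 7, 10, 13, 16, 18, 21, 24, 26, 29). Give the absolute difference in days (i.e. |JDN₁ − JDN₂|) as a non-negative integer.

20279

First date → JDN 2331254; second date → JDN 2351533.
The interval is |2331254 − 2351533| = 20279 days.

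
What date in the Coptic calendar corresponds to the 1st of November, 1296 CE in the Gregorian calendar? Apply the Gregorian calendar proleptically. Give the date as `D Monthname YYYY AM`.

Julian Day Number of the source date = 2194720.
Converting JDN 2194720 to the Coptic calendar gives 28 Paopi 1013 AM.

28 Paopi 1013 AM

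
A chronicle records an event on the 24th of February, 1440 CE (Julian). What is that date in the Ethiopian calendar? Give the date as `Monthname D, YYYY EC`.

Yekatit 29, 1432 EC

Julian Day Number of the source date = 2247072.
Converting JDN 2247072 to the Ethiopian calendar gives 29 Yekatit 1432 EC.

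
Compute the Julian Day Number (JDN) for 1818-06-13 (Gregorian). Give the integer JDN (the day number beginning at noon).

2385234

JDN 2299161 is 15 October 1582 CE (Gregorian); the target day is +86073 days from there, so JDN = 2385234.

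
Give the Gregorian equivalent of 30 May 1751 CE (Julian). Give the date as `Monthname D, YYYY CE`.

The Julian–Gregorian offset here is 11 days (Julian trailing).
30 May 1751 Julian + 11 days → 10 June 1751 Gregorian.

June 10, 1751 CE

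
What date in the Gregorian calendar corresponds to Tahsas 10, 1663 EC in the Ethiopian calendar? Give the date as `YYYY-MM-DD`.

Both dates share Julian Day Number 2331365; in the Gregorian calendar that is 16 December 1670 CE.

1670-12-16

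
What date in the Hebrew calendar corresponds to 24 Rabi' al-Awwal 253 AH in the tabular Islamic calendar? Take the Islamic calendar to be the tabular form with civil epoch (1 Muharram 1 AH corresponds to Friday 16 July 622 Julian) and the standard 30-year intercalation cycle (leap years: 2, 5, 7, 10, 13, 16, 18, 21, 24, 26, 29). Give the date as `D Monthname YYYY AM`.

24 Nisan 4627 AM

Julian Day Number of the source date = 2037822.
Converting JDN 2037822 to the Hebrew calendar gives 24 Nisan 4627 AM.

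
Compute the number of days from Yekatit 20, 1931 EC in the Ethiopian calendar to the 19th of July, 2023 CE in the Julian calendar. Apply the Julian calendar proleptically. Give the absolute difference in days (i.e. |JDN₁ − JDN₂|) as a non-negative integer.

First date → JDN 2429322; second date → JDN 2460158.
The interval is |2429322 − 2460158| = 30836 days.

30836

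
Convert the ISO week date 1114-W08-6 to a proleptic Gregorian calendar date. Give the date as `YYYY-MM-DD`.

ISO week 1 of 1114 is the week containing the first Thursday of 1114.
Week 8, day 6 (Saturday) lands on 1114-02-21.

1114-02-21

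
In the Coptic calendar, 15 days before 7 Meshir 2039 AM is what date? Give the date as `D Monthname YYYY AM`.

22 Tobi 2039 AM

Counting 15 days back from JDN 2569565 reaches JDN 2569550, which is 22 Tobi 2039 AM.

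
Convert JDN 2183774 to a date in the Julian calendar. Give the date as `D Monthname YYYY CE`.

The proleptic Gregorian equivalent of JDN 2183774 is 13 November 1266.
In the Julian calendar that day is 6 November 1266 CE.

6 November 1266 CE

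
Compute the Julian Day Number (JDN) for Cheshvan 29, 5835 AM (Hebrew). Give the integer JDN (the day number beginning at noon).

2478896

In the Gregorian calendar the same day is 19 November 2074.
JDN 2299161 is 15 October 1582 CE (Gregorian); the target day is +179735 days from there, so JDN = 2478896.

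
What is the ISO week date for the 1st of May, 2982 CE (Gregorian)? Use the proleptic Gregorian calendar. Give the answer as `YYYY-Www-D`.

The weekday is Wednesday (ISO weekday 3).
That Wednesday belongs to ISO week 18 of ISO year 2982.

2982-W18-3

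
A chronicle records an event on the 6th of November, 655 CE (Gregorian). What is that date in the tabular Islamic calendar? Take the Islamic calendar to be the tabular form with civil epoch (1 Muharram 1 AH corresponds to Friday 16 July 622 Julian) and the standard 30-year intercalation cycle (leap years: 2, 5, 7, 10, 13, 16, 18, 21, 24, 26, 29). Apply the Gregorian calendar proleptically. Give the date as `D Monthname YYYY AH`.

27 Rabi' al-Thani 35 AH

Both dates share Julian Day Number 1960603; in the tabular Islamic calendar that is 27 Rabi' al-Thani 35 AH.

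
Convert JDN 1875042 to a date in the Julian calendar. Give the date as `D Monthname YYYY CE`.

JDN 1875042 is 3 August 421 in the proleptic Gregorian calendar.
In the Julian calendar that day is 2 August 421 CE.

2 August 421 CE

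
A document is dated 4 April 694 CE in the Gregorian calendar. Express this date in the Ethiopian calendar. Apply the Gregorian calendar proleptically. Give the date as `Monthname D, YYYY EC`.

Miyazya 6, 686 EC

Both dates share Julian Day Number 1974632; in the Ethiopian calendar that is 6 Miyazya 686 EC.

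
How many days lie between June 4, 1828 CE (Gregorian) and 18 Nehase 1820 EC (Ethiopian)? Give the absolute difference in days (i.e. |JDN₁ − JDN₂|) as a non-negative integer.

80

JDN of the first date = 2388878.
JDN of the second date = 2388958.
|2388958 − 2388878| = 80.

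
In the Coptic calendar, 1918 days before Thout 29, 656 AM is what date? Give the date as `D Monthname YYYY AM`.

3 Epip 650 AM

The starting date is JDN 2064297; 2064297 − 1918 = 2062379.
JDN 2062379 corresponds to 3 Epip 650 AM.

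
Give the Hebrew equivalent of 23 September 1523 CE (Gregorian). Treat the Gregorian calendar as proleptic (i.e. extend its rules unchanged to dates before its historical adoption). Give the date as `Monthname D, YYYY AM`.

Tishrei 4, 5284 AM

Both dates share Julian Day Number 2277589; in the Hebrew calendar that is 4 Tishrei 5284 AM.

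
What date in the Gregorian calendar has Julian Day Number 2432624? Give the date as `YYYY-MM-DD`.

Counting from JDN 2299161 = 15 Oct 1582 gives an offset of 133463 days.

1948-03-13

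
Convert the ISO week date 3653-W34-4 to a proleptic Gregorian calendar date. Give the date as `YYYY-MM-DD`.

ISO week 1 of 3653 is the week containing the first Thursday of 3653.
Week 34, day 4 (Thursday) lands on 3653-08-21.

3653-08-21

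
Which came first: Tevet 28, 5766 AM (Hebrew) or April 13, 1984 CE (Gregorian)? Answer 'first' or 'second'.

The two dates have Julian Day Numbers 2453764 and 2445804 respectively.
Since 2445804 < 2453764, the second date comes first.

second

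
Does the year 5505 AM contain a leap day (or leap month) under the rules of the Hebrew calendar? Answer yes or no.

yes

Hebrew year 5505 is year 14 of its 19-year Metonic cycle; leap years are at positions 3, 6, 8, 11, 14, 17, 19, so it is a leap year (13 months).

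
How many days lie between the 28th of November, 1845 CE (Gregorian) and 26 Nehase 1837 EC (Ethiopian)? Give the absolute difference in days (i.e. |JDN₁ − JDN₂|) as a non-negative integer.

First date → JDN 2395264; second date → JDN 2395175.
The interval is |2395264 − 2395175| = 89 days.

89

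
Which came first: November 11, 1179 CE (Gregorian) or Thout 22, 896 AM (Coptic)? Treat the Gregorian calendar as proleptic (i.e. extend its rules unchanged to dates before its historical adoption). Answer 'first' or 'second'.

The two dates have Julian Day Numbers 2151995 and 2151950 respectively.
Since 2151950 < 2151995, the second date comes first.

second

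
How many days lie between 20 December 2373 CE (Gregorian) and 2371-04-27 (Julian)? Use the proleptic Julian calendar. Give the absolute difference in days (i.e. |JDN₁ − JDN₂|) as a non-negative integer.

952

JDN of the first date = 2588134.
JDN of the second date = 2587182.
|2587182 − 2588134| = 952.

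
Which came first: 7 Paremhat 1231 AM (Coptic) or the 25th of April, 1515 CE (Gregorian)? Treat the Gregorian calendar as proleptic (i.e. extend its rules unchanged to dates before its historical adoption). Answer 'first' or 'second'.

First date → JDN 2274473; second date → JDN 2274516.
JDN 2274473 < JDN 2274516, so the first date is earlier.

first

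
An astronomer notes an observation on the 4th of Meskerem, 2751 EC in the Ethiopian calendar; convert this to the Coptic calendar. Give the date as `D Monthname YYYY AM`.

Julian Day Number of the source date = 2728661.
Converting JDN 2728661 to the Coptic calendar gives 4 Thout 2475 AM.

4 Thout 2475 AM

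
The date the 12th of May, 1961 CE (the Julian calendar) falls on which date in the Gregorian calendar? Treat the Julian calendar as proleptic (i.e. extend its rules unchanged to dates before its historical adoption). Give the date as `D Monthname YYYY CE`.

25 May 1961 CE

The Julian–Gregorian offset here is 13 days (Julian trailing).
12 May 1961 Julian + 13 days → 25 May 1961 Gregorian.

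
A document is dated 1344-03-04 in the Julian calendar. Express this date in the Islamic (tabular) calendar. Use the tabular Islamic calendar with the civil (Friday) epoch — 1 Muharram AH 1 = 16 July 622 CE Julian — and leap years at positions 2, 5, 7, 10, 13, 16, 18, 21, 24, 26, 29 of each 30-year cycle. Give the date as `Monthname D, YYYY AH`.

The source date corresponds to 12 March 1344 in the proleptic Gregorian calendar (JDN 2212017).
That day falls on 18 Shawwal 744 AH in the tabular Islamic calendar.

Shawwal 18, 744 AH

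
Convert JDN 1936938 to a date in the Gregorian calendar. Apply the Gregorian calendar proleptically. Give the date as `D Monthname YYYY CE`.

Counting from JDN 2299161 = 15 Oct 1582 gives an offset of -362223 days.

20 January 591 CE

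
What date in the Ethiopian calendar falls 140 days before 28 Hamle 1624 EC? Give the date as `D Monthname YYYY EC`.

8 Megabit 1624 EC

The starting date is JDN 2317349; 2317349 − 140 = 2317209.
JDN 2317209 corresponds to 8 Megabit 1624 EC.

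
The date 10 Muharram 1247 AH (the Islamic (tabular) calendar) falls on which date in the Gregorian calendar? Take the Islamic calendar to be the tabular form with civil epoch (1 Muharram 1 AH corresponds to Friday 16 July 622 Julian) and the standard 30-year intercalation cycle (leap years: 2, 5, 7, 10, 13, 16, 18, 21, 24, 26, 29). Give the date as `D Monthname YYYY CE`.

21 June 1831 CE

Julian Day Number of the source date = 2389990.
Converting JDN 2389990 to the Gregorian calendar gives 21 June 1831 CE.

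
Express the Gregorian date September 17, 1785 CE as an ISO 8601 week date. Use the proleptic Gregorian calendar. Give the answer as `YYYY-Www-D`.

The weekday is Saturday (ISO weekday 6).
That Saturday belongs to ISO week 37 of ISO year 1785.

1785-W37-6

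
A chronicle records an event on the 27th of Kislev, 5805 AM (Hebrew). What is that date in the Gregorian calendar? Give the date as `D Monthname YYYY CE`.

17 December 2044 CE

Julian Day Number of the source date = 2467967.
Converting JDN 2467967 to the Gregorian calendar gives 17 December 2044 CE.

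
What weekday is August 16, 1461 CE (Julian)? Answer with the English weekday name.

Sunday

This is JDN 2254916 (25 August 1461 Gregorian).
JDN 2254916 mod 7 = 6, and JDN 0 was a Monday, so this is a Sunday.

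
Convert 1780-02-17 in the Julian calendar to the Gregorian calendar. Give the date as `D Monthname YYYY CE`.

At this point the Julian calendar is 11 days behind the Gregorian.
17 February 1780 Julian + 11 days → 28 February 1780 Gregorian.

28 February 1780 CE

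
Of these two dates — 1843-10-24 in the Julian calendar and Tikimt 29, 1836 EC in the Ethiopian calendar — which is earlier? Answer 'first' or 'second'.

Converting both to JDN: 2394510 vs 2394513; the smaller is the first.

first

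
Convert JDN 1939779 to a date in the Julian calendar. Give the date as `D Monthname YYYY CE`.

29 October 598 CE

The proleptic Gregorian equivalent of JDN 1939779 is 31 October 598.
In the Julian calendar that day is 29 October 598 CE.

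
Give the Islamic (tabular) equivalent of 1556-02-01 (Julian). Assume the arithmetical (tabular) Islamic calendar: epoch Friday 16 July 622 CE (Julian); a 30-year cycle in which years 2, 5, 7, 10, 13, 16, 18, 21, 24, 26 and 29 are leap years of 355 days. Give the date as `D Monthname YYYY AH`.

19 Rabi' al-Awwal 963 AH

The source date corresponds to 11 February 1556 in the proleptic Gregorian calendar (JDN 2289418).
That day falls on 19 Rabi' al-Awwal 963 AH in the tabular Islamic calendar.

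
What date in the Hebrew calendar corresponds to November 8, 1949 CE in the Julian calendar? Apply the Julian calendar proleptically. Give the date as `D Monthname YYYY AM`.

29 Cheshvan 5710 AM

Julian Day Number of the source date = 2433242.
Converting JDN 2433242 to the Hebrew calendar gives 29 Cheshvan 5710 AM.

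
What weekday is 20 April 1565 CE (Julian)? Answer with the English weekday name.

Friday

In the proleptic Gregorian calendar this is 30 April 1565 (JDN 2292784).
2292784 ≡ 4 (mod 7); counting from Monday = 0 gives Friday.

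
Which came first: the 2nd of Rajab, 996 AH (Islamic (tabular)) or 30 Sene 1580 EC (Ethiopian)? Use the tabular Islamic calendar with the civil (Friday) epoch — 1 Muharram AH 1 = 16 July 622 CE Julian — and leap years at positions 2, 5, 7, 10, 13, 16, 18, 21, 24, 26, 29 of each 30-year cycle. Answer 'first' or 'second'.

The two dates have Julian Day Numbers 2301213 and 2301250 respectively.
Since 2301213 < 2301250, the first date comes first.

first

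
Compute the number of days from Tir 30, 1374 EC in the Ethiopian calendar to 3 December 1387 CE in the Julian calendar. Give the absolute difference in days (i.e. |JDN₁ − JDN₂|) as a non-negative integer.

JDN of the first date = 2225858.
JDN of the second date = 2227996.
|2227996 − 2225858| = 2138.

2138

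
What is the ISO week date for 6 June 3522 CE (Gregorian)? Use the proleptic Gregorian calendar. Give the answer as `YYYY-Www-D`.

The weekday is Tuesday (ISO weekday 2).
That Tuesday belongs to ISO week 23 of ISO year 3522.

3522-W23-2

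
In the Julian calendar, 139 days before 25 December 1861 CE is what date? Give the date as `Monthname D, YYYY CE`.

Counting 139 days back from JDN 2401147 reaches JDN 2401008, which is August 8, 1861 CE.

August 8, 1861 CE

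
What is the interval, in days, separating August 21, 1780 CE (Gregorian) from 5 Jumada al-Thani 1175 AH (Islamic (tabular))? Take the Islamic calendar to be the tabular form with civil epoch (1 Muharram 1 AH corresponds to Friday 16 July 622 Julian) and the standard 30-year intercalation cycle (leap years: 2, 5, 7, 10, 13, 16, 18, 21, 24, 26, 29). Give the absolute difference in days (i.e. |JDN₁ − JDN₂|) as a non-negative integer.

6807

JDN of the first date = 2371425.
JDN of the second date = 2364618.
|2364618 − 2371425| = 6807.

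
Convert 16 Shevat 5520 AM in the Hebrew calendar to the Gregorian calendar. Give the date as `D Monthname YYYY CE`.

Both dates share Julian Day Number 2363920; in the Gregorian calendar that is 3 February 1760 CE.

3 February 1760 CE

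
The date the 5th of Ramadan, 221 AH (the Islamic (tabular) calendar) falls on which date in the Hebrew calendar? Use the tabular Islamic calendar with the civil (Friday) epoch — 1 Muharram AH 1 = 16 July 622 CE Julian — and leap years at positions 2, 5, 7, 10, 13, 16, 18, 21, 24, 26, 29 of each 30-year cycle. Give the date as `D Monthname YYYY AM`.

Julian Day Number of the source date = 2026641.
Converting JDN 2026641 to the Hebrew calendar gives 5 Elul 4596 AM.

5 Elul 4596 AM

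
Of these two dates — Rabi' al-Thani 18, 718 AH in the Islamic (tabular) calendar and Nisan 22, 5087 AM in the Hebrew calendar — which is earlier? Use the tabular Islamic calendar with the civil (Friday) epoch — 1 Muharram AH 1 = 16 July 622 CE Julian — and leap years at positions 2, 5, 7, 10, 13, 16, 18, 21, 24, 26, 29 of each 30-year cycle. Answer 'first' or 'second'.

first

First date → JDN 2202627; second date → JDN 2205848.
JDN 2202627 < JDN 2205848, so the first date is earlier.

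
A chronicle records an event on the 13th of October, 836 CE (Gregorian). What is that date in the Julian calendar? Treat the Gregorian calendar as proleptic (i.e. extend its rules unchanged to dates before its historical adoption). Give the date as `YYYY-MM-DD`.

The Julian–Gregorian offset here is 4 days (Julian trailing).
13 October 836 Gregorian − 4 days → 9 October 836 Julian.

0836-10-09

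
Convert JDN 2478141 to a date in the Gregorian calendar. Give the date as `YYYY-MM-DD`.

2072-10-25

Counting from JDN 2299161 = 15 Oct 1582 gives an offset of 178980 days.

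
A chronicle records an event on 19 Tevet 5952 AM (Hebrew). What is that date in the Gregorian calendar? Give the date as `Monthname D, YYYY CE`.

Julian Day Number of the source date = 2521676.
Converting JDN 2521676 to the Gregorian calendar gives 5 January 2192 CE.

January 5, 2192 CE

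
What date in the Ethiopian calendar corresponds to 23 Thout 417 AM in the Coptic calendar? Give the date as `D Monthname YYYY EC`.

23 Meskerem 693 EC

Julian Day Number of the source date = 1976996.
Converting JDN 1976996 to the Ethiopian calendar gives 23 Meskerem 693 EC.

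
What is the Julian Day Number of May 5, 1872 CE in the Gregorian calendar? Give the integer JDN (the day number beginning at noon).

JDN 2400001 is 17 November 1858 CE (Gregorian), MJD 0; the target day is +4918 days from there, so JDN = 2404919.

2404919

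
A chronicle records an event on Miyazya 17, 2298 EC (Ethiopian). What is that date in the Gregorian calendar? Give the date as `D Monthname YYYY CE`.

28 April 2306 CE

Julian Day Number of the source date = 2563426.
Converting JDN 2563426 to the Gregorian calendar gives 28 April 2306 CE.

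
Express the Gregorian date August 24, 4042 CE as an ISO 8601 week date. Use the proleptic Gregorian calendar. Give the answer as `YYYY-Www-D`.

The weekday is Sunday (ISO weekday 7).
That Sunday belongs to ISO week 34 of ISO year 4042.

4042-W34-7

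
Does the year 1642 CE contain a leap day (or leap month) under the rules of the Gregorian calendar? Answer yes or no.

1642 is not divisible by 4, so it is a common year.

no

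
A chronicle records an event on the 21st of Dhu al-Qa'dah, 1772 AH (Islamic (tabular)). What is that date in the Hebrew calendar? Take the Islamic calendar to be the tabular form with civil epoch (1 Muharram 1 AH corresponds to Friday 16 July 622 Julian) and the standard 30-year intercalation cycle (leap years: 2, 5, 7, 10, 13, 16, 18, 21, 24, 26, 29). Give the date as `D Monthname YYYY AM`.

20 Elul 6101 AM

The source date corresponds to 3 September 2341 in the Gregorian calendar (JDN 2576338).
That day falls on 20 Elul 6101 AM in the Hebrew calendar.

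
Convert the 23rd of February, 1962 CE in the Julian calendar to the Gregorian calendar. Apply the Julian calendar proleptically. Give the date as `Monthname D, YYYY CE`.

At this point the Julian calendar is 13 days behind the Gregorian.
23 February 1962 Julian + 13 days → 8 March 1962 Gregorian.

March 8, 1962 CE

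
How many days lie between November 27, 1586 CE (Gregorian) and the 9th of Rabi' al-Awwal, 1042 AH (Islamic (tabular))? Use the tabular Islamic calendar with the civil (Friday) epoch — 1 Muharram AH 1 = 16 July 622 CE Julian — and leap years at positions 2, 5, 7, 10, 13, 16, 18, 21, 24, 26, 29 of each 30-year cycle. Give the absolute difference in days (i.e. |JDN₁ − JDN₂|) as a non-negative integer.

JDN of the first date = 2300665.
JDN of the second date = 2317403.
|2317403 − 2300665| = 16738.

16738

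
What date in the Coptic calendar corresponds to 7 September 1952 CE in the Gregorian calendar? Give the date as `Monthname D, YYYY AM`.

Pi Kogi Enavot 2, 1668 AM

Julian Day Number of the source date = 2434263.
Converting JDN 2434263 to the Coptic calendar gives 2 Pi Kogi Enavot 1668 AM.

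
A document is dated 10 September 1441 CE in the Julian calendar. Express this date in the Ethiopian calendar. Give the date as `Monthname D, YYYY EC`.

Meskerem 13, 1434 EC

The source date corresponds to 19 September 1441 in the proleptic Gregorian calendar (JDN 2247636).
That day falls on 13 Meskerem 1434 EC in the Ethiopian calendar.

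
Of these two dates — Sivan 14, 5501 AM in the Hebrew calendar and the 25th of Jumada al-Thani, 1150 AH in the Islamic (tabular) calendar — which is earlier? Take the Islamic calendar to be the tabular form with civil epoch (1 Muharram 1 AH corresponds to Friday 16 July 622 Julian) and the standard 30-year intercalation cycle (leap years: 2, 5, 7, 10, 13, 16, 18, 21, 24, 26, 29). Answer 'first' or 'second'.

The two dates have Julian Day Numbers 2357096 and 2355779 respectively.
Since 2355779 < 2357096, the second date comes first.

second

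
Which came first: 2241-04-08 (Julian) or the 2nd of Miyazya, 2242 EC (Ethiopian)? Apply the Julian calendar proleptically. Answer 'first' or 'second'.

Converting both to JDN: 2539681 vs 2542957; the smaller is the first.

first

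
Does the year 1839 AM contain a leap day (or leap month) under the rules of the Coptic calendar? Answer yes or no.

1839 mod 4 = 3; in the Coptic calendar a year is leap when year mod 4 = 3, so it is a leap year.

yes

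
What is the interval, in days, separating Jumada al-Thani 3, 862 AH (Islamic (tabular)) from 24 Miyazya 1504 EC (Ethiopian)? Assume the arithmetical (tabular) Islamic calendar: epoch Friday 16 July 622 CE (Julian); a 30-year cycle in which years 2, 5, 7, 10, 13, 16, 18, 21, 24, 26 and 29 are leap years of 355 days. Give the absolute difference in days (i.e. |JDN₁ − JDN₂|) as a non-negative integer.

JDN of the first date = 2253700.
JDN of the second date = 2273425.
|2273425 − 2253700| = 19725.

19725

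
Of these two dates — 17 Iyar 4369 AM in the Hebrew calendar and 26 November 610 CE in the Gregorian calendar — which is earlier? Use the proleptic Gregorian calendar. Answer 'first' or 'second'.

first

First date → JDN 1943613; second date → JDN 1944187.
JDN 1943613 < JDN 1944187, so the first date is earlier.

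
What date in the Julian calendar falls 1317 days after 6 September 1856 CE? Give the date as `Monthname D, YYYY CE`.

The starting date is JDN 2399211; 2399211 + 1317 = 2400528.
JDN 2400528 corresponds to April 15, 1860 CE.

April 15, 1860 CE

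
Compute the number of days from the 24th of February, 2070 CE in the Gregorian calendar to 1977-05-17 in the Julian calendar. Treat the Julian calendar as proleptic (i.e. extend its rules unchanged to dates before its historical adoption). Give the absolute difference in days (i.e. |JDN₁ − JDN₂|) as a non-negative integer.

33873

JDN of the first date = 2477167.
JDN of the second date = 2443294.
|2443294 − 2477167| = 33873.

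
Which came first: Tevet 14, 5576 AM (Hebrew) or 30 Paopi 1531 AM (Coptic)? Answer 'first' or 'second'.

The two dates have Julian Day Numbers 2384354 and 2383921 respectively.
Since 2383921 < 2384354, the second date comes first.

second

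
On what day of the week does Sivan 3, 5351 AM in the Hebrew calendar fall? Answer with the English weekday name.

Sunday

In the Gregorian calendar this is 26 May 1591 (JDN 2302306).
Since JDN mod 7 = 6 (0 = Monday), the day is Sunday.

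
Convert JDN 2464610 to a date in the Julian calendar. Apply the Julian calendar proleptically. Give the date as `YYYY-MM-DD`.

2035-09-26

JDN 2464610 is 9 October 2035 in the Gregorian calendar.
In the Julian calendar that day is 2035-09-26.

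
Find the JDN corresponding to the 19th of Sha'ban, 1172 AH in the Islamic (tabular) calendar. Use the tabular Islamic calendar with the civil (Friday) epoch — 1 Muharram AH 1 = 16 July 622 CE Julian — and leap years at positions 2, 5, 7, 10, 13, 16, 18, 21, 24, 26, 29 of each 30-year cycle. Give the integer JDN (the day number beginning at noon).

In the Gregorian calendar the same day is 17 April 1759.
JDN 2299161 is 15 October 1582 CE (Gregorian); the target day is +64467 days from there, so JDN = 2363628.

2363628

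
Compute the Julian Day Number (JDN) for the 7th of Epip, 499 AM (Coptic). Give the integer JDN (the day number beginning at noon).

Equivalently 5 July 783 (proleptic Gregorian).
JDN 2451545 is 1 January 2000 CE (Gregorian); the target day is −444315 days from there, so JDN = 2007230.

2007230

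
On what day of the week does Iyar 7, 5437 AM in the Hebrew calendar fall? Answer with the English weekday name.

Sunday

This is JDN 2333701 (9 May 1677 Gregorian).
Since JDN mod 7 = 6 (0 = Monday), the day is Sunday.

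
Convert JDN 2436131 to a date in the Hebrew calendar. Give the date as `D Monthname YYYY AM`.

24 Tishrei 5718 AM

The Gregorian equivalent of JDN 2436131 is 19 October 1957.
In the Hebrew calendar that day is 24 Tishrei 5718 AM.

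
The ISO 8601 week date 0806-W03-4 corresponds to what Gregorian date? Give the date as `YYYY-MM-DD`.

ISO week 1 of 806 is the week containing the first Thursday of 806.
Week 3, day 4 (Thursday) lands on 0806-01-19.

0806-01-19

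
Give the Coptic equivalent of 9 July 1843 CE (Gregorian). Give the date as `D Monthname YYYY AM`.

3 Epip 1559 AM

Julian Day Number of the source date = 2394391.
Converting JDN 2394391 to the Coptic calendar gives 3 Epip 1559 AM.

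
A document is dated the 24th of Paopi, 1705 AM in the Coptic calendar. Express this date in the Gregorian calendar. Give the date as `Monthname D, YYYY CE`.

Julian Day Number of the source date = 2447469.
Converting JDN 2447469 to the Gregorian calendar gives 3 November 1988 CE.

November 3, 1988 CE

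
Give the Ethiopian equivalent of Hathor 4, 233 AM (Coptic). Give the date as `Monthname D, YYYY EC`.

Julian Day Number of the source date = 1909831.
Converting JDN 1909831 to the Ethiopian calendar gives 4 Hidar 509 EC.

Hidar 4, 509 EC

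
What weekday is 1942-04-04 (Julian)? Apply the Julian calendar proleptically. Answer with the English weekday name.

Friday

In the Gregorian calendar this is 17 April 1942 (JDN 2430467).
2430467 ≡ 4 (mod 7); counting from Monday = 0 gives Friday.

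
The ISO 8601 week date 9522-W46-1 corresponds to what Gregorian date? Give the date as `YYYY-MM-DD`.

9522-11-13

ISO week 1 of 9522 is the week containing the first Thursday of 9522.
Week 46, day 1 (Monday) lands on 9522-11-13.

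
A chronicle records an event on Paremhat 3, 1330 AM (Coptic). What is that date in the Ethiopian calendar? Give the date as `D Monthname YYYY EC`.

Julian Day Number of the source date = 2310629.
Converting JDN 2310629 to the Ethiopian calendar gives 3 Megabit 1606 EC.

3 Megabit 1606 EC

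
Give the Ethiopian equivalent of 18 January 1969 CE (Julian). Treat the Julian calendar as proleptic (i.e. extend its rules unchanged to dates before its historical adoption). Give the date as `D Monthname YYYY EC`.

Both dates share Julian Day Number 2440253; in the Ethiopian calendar that is 23 Tir 1961 EC.

23 Tir 1961 EC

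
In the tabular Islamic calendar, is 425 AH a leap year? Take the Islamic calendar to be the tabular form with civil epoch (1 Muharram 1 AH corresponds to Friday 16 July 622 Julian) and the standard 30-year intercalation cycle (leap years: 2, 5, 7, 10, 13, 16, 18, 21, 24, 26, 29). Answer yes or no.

yes

Year 425 AH is year 5 of its 30-year cycle; leap positions are 2, 5, 7, 10, 13, 16, 18, 21, 24, 26, 29, so it is a leap year (355 days).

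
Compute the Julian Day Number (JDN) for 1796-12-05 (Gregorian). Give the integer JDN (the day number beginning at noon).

2377375

JDN 2400001 is 17 November 1858 CE (Gregorian), MJD 0; the target day is −22626 days from there, so JDN = 2377375.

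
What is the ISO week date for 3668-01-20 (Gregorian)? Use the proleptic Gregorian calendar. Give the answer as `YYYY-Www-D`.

3668-W03-5

The weekday is Friday (ISO weekday 5).
That Friday belongs to ISO week 3 of ISO year 3668.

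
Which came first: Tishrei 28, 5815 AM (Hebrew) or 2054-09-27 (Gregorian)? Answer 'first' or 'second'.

second

The two dates have Julian Day Numbers 2471571 and 2471538 respectively.
Since 2471538 < 2471571, the second date comes first.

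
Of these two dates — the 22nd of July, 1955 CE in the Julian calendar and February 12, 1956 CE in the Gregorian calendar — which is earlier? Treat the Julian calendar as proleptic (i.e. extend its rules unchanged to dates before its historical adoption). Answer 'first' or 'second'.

first

Converting both to JDN: 2435324 vs 2435516; the smaller is the first.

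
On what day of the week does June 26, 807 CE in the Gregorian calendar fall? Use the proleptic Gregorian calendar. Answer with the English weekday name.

Tuesday

Since JDN mod 7 = 1 (0 = Monday), the day is Tuesday.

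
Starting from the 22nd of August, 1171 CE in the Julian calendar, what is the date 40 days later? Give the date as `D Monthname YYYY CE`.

Counting 40 days forward from JDN 2148999 reaches JDN 2149039, which is 1 October 1171 CE.

1 October 1171 CE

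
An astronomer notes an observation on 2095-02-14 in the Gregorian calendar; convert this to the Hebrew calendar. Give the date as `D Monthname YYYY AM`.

10 Adar I 5855 AM

Julian Day Number of the source date = 2486288.
Converting JDN 2486288 to the Hebrew calendar gives 10 Adar I 5855 AM.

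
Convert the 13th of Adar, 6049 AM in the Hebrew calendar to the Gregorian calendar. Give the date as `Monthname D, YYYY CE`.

Julian Day Number of the source date = 2557165.
Converting JDN 2557165 to the Gregorian calendar gives 6 March 2289 CE.

March 6, 2289 CE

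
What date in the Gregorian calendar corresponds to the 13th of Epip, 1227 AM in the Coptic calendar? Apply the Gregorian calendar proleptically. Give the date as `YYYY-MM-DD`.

Both dates share Julian Day Number 2273138; in the Gregorian calendar that is 17 July 1511 CE.

1511-07-17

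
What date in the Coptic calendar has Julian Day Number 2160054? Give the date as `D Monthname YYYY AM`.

1 Koiak 918 AM

JDN 2160054 is 4 December 1201 in the proleptic Gregorian calendar.
In the Coptic calendar that day is 1 Koiak 918 AM.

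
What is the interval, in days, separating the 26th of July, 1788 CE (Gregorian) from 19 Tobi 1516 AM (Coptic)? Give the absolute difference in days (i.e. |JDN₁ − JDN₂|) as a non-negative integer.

First date → JDN 2374321; second date → JDN 2378522.
The interval is |2374321 − 2378522| = 4201 days.

4201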